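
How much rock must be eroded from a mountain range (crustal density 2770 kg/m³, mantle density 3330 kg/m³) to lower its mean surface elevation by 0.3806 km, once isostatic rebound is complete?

Net drop Δ = e − u = e − e ρ_c/ρ_m = e (ρ_m − ρ_c)/ρ_m.
e = Δ ρ_m/(ρ_m − ρ_c) = 0.3806 km × 3330/560 = 2.26 km.

2.26 km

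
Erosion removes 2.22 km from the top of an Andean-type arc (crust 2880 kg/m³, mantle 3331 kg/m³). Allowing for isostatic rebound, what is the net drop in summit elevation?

0.301 km

Rebound u = e ρ_c/ρ_m = 2.22 km × 2880/3331 = 1.919 km.
Net surface drop = e − u = 2.22 km − 1.919 km = e (ρ_m − ρ_c)/ρ_m = 0.301 km.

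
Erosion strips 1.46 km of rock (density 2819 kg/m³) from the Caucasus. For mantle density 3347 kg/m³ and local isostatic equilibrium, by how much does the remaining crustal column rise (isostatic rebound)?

Unloading: uplift u = e ρ_c/ρ_m = 1.46 km × 2819/3347 = 1.23 km.

1.23 km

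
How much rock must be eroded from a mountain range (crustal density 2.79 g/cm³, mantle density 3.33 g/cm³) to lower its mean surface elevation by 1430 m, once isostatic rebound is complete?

8820 m

Net drop Δ = e − u = e − e ρ_c/ρ_m = e (ρ_m − ρ_c)/ρ_m.
e = Δ ρ_m/(ρ_m − ρ_c) = 1430 m × 3.33/0.54 = 8820 m.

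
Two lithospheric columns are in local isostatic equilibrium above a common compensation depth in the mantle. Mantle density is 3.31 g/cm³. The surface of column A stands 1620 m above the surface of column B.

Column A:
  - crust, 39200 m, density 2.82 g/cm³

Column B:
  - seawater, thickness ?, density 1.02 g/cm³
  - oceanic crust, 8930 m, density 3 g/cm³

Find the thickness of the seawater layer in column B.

Take the compensation level at the base of the deeper column (depth z_c below the surface of column A) and equate Σ ρ_i t_i down to z_c; mantle fills any gap and the z_c terms cancel.
Column A: 39200×2.82 + (z_c − 39200)×3.31
Column B: 1620×0 + x×1.02 + 8930×3 + (z_c − 1620 − 8930 − x)×3.31
The z_c×3.31 term appears on both sides and cancels. Collect the known terms of each column as K = Σ(ρt)_known − 3.31 × (depth of known layers): K_A = 110544 − 3.31×39200 = −19208; K_B = 26790 − 3.31×(1620 + 8930) = −8130.5.
Balance: K_A = K_B − x×(3.31 − 1.02), so x = (K_B − K_A)/(3.31 − 1.02) = 11077.5/2.29 = 4840 m.

4840 m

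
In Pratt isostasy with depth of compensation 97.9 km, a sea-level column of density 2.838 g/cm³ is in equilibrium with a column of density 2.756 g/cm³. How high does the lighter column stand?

2.91 km

ρ_ref D = ρ (D + h) → h = D (ρ_ref − ρ)/ρ.
h = 97.9 km × (2.838 − 2.756)/2.756 = 2.91 km.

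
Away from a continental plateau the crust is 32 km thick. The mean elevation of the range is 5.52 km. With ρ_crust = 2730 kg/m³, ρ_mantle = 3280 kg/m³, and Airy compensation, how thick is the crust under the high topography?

Root depth r = h ρ_c / (ρ_m − ρ_c) = 5.52 km × 2730 / 550 = 27.4 km.
Total thickness = T + h + r = 32 km + 5.52 km + 27.4 km = 64.9 km.

64.9 km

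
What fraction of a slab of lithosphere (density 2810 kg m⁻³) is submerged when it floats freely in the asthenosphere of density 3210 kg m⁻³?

87.5%

Submerged fraction = ρ_obj/ρ_fluid = 2810/3210 = 87.5%.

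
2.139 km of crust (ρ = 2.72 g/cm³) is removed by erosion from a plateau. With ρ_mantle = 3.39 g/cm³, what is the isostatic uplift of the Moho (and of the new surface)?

1.72 km

Unloading: uplift u = e ρ_c/ρ_m = 2.139 km × 2.72/3.39 = 1.72 km.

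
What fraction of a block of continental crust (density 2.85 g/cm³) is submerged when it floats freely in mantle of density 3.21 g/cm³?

0.888

Submerged fraction = ρ_obj/ρ_fluid = 2.85/3.21 = 0.888.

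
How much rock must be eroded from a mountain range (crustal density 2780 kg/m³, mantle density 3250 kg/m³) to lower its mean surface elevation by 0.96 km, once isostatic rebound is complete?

Net drop Δ = e − u = e − e ρ_c/ρ_m = e (ρ_m − ρ_c)/ρ_m.
e = Δ ρ_m/(ρ_m − ρ_c) = 0.96 km × 3250/470 = 6.64 km.

6.64 km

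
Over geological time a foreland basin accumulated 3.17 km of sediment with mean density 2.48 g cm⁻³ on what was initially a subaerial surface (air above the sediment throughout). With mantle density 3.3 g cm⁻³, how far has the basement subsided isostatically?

Subaerial load: s = t ρ_sed / ρ_m = 3.17 km × 2.48/3.3 = 2.38 km.

2.38 km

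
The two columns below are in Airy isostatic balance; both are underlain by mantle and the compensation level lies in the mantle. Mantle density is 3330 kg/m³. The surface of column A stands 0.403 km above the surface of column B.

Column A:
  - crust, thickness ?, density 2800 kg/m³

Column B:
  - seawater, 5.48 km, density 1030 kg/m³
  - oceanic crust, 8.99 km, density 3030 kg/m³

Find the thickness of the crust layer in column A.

31.4 km

Take the compensation level at the base of the deeper column (depth z_c below the surface of column A) and equate Σ ρ_i t_i down to z_c; mantle fills any gap and the z_c terms cancel.
Column A: x×2800 + (z_c − 0 − x)×3330
Column B: 0.403×0 + 5.48×1030 + 8.99×3030 + (z_c − 0.403 − 14.47)×3330
The z_c×3330 term appears on both sides and cancels. Collect the known terms of each column as K = Σ(ρt)_known − 3330 × (depth of known layers): K_A = 0 − 3330×0 = 0; K_B = 32884.1 − 3330×(0.403 + 14.47) = −16642.99.
Balance: K_A − x×(3330 − 2800) = K_B, so x = (K_A − K_B)/(3330 − 2800) = 16643/530 = 31.4 km.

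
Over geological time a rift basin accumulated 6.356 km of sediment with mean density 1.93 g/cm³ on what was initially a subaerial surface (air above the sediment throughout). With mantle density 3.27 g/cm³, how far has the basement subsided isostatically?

Subaerial load: s = t ρ_sed / ρ_m = 6.356 km × 1.93/3.27 = 3.75 km.

3.75 km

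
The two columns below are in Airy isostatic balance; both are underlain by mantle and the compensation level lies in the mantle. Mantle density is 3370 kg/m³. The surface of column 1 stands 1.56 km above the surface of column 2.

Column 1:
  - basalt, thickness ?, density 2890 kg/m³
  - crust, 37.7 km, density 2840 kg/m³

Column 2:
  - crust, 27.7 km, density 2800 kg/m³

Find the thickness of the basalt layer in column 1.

2.22 km

Take the compensation level at the base of the deeper column (depth z_c below the surface of column 1) and equate Σ ρ_i t_i down to z_c; mantle fills any gap and the z_c terms cancel.
Column 1: x×2890 + 37.7×2840 + (z_c − 37.7 − x)×3370
Column 2: 1.56×0 + 27.7×2800 + (z_c − 1.56 − 27.7)×3370
The z_c×3370 term appears on both sides and cancels. Collect the known terms of each column as K = Σ(ρt)_known − 3370 × (depth of known layers): K_1 = 107068 − 3370×37.7 = −19981; K_2 = 77560 − 3370×(1.56 + 27.7) = −21046.2.
Balance: K_1 − x×(3370 − 2890) = K_2, so x = (K_1 − K_2)/(3370 − 2890) = 1065.2/480 = 2.22 km.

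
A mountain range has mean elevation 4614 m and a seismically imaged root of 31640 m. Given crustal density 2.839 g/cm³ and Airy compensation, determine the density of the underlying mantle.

3.25 g/cm³

Airy balance: ρ_c h = (ρ_m − ρ_c) r → ρ_m = ρ_c (1 + h/r).
ρ_m = 2.839 × (1 + 4614 m/31640 m) = 3.25 g/cm³.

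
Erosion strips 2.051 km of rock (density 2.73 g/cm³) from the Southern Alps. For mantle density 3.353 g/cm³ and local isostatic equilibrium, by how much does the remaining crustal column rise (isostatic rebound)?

1.67 km

Unloading: uplift u = e ρ_c/ρ_m = 2.051 km × 2.73/3.353 = 1.67 km.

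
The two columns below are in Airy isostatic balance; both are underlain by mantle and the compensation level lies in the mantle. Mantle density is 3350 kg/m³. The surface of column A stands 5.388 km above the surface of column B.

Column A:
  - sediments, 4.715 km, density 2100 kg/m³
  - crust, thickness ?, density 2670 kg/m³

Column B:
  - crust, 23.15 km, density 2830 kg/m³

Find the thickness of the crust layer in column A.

Take the compensation level at the base of the deeper column (depth z_c below the surface of column A) and equate Σ ρ_i t_i down to z_c; mantle fills any gap and the z_c terms cancel.
Column A: 4.715×2100 + x×2670 + (z_c − 4.715 − x)×3350
Column B: 5.388×0 + 23.15×2830 + (z_c − 5.388 − 23.15)×3350
The z_c×3350 term appears on both sides and cancels. Collect the known terms of each column as K = Σ(ρt)_known − 3350 × (depth of known layers): K_A = 9901.5 − 3350×4.715 = −5893.75; K_B = 65514.5 − 3350×(5.388 + 23.15) = −30087.8.
Balance: K_A − x×(3350 − 2670) = K_B, so x = (K_A − K_B)/(3350 − 2670) = 24194/680 = 35.6 km.

35.6 km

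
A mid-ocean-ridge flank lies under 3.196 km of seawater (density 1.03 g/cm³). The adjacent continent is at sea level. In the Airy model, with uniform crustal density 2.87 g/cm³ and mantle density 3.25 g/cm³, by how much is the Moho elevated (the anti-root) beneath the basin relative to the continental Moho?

By Archimedes' principle applied to the lithosphere: replacing crust with seawater at the top is compensated by replacing crust with mantle at the base: d (ρ_c − ρ_w) = a (ρ_m − ρ_c).
a = d (ρ_c − ρ_w)/(ρ_m − ρ_c) = 3.196 km × 1.84/0.38 = 15.5 km.

15.5 km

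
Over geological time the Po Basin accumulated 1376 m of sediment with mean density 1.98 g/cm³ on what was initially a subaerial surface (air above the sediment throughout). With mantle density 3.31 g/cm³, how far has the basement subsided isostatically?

Subaerial load: s = t ρ_sed / ρ_m = 1376 m × 1.98/3.31 = 823 m.

823 m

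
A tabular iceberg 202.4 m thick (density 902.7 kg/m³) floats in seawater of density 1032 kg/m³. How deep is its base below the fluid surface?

177 m

Draft d = t ρ_obj/ρ_fluid = 202.4 m × 902.7/1032 = 177 m.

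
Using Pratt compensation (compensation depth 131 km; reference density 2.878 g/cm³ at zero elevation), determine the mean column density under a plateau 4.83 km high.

Pratt balance: ρ_ref D = ρ (D + h).
ρ = ρ_ref D/(D + h) = 2.878 × 131 km/(131 km + 4.83 km) = 2.78 g/cm³.

2.78 g/cm³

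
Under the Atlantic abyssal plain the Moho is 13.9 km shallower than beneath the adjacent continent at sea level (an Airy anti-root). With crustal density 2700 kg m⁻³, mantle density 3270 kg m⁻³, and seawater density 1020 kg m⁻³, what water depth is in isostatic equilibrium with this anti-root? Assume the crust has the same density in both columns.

Replacing a thickness d of crust by seawater at the top must be balanced by replacing crust with mantle at the base: d (ρ_c − ρ_w) = a (ρ_m − ρ_c).
d = a (ρ_m − ρ_c)/(ρ_c − ρ_w) = 13.9 km × 570/1680 = 4.72 km.

4.72 km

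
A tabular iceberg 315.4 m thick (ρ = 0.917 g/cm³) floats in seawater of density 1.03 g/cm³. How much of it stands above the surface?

34.6 m

Floating equilibrium: submerged depth d = t ρ_obj/ρ_fluid = 315.4 m × 0.917/1.03 = 280.8 m.
Freeboard = t − d = 315.4 m − 280.8 m = 34.6 m.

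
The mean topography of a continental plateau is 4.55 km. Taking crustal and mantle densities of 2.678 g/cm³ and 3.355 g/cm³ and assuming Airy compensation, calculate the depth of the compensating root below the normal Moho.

In Airy isostatic equilibrium: the weight of the topography is balanced by the buoyancy of the root, ρ_c h = (ρ_m − ρ_c) r.
r = h · ρ_c / (ρ_m − ρ_c) = 4.55 km × 2.678 / (3.355 − 2.678) = 18 km.

18 km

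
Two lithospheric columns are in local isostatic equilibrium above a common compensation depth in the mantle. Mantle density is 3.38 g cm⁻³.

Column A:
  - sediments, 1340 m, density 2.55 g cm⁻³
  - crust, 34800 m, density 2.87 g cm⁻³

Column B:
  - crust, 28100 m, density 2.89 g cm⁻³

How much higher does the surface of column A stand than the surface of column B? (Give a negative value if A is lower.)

For any compensation level in the mantle, the mantle terms cancel and isostasy reduces to e = (Σt_A − Σt_B) − (Σ(ρt)_A − Σ(ρt)_B) / ρ_m.
Σt_A = 36140 m; Σt_B = 28100 m; Σ(ρt)_A = 103293; Σ(ρt)_B = 81209 (in m·g cm⁻³).
e = (36140 − 28100) − (103293 − 81209) / 3.38 = 1510 m.

1510 m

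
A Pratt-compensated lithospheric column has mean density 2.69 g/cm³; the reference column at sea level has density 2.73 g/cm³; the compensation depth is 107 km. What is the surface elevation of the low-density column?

1.59 km

ρ_ref D = ρ (D + h) → h = D (ρ_ref − ρ)/ρ.
h = 107 km × (2.73 − 2.69)/2.69 = 1.59 km.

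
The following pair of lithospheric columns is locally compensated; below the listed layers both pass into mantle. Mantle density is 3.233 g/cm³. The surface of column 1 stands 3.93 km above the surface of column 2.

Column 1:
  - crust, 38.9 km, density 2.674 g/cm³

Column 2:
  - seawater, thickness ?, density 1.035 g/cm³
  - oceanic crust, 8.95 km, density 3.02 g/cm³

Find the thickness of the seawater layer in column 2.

3.25 km

Take the compensation level at the base of the deeper column (depth z_c below the surface of column 1) and equate Σ ρ_i t_i down to z_c; mantle fills any gap and the z_c terms cancel.
Column 1: 38.9×2.674 + (z_c − 38.9)×3.233
Column 2: 3.93×0 + x×1.035 + 8.95×3.02 + (z_c − 3.93 − 8.95 − x)×3.233
The z_c×3.233 term appears on both sides and cancels. Collect the known terms of each column as K = Σ(ρt)_known − 3.233 × (depth of known layers): K_1 = 104.0186 − 3.233×38.9 = −21.7451; K_2 = 27.029 − 3.233×(3.93 + 8.95) = −14.61204.
Balance: K_1 = K_2 − x×(3.233 − 1.035), so x = (K_2 − K_1)/(3.233 − 1.035) = 7.13306/2.198 = 3.25 km.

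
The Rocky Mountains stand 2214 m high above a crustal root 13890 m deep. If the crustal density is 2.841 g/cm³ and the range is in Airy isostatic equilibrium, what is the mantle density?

3.29 g/cm³

Airy balance: ρ_c h = (ρ_m − ρ_c) r → ρ_m = ρ_c (1 + h/r).
ρ_m = 2.841 × (1 + 2214 m/13890 m) = 3.29 g/cm³.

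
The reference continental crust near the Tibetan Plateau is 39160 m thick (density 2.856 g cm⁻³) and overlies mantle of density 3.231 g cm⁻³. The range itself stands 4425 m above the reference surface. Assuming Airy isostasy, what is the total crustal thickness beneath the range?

77300 m

Root depth r = h ρ_c / (ρ_m − ρ_c) = 4425 m × 2.856 / 0.375 = 33700 m.
Total thickness = T + h + r = 39160 m + 4425 m + 33700 m = 77300 m.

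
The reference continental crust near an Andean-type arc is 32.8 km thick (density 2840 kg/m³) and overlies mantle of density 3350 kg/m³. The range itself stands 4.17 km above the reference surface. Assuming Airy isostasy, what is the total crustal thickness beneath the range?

60.2 km

Root depth r = h ρ_c / (ρ_m − ρ_c) = 4.17 km × 2840 / 510 = 23.22 km.
Total thickness = T + h + r = 32.8 km + 4.17 km + 23.22 km = 60.2 km.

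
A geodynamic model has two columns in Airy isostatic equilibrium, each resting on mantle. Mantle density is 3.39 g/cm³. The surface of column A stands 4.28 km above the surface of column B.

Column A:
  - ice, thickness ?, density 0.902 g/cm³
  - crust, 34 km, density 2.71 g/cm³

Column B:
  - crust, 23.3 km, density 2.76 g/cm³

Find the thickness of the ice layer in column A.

2.44 km

Take the compensation level at the base of the deeper column (depth z_c below the surface of column A) and equate Σ ρ_i t_i down to z_c; mantle fills any gap and the z_c terms cancel.
Column A: x×0.902 + 34×2.71 + (z_c − 34 − x)×3.39
Column B: 4.28×0 + 23.3×2.76 + (z_c − 4.28 − 23.3)×3.39
The z_c×3.39 term appears on both sides and cancels. Collect the known terms of each column as K = Σ(ρt)_known − 3.39 × (depth of known layers): K_A = 92.14 − 3.39×34 = −23.12; K_B = 64.308 − 3.39×(4.28 + 23.3) = −29.1882.
Balance: K_A − x×(3.39 − 0.902) = K_B, so x = (K_A − K_B)/(3.39 − 0.902) = 6.0682/2.488 = 2.44 km.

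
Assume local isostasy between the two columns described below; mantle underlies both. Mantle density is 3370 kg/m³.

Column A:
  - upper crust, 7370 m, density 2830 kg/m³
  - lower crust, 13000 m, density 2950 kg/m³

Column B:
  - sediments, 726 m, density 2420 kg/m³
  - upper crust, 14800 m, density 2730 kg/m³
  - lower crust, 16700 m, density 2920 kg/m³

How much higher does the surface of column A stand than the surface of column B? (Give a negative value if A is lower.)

For any compensation level in the mantle, the mantle terms cancel and isostasy reduces to e = (Σt_A − Σt_B) − (Σ(ρt)_A − Σ(ρt)_B) / ρ_m.
Σt_A = 20370 m; Σt_B = 32226 m; Σ(ρt)_A = 59207100; Σ(ρt)_B = 90924920 (in m·kg/m³).
e = (20370 − 32226) − (59207100 − 90924920) / 3370 = −2440 m.

−2440 m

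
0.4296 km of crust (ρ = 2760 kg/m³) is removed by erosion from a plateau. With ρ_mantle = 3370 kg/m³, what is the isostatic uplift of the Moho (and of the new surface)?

Unloading: uplift u = e ρ_c/ρ_m = 0.4296 km × 2760/3370 = 0.352 km.

0.352 km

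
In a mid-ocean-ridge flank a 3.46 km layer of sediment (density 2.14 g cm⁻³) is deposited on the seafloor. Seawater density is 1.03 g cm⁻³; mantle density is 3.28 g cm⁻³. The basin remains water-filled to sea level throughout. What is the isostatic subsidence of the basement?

1.71 km

Submarine loading: the sediment displaces seawater, and the subsidence is in turn flooded, so s (ρ_m − ρ_w) = t (ρ_sed − ρ_w).
s = 3.46 km × (2.14 − 1.03) / (3.28 − 1.03) = 1.71 km.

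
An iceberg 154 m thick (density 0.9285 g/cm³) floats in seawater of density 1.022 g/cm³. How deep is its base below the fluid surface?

140 m

Draft d = t ρ_obj/ρ_fluid = 154 m × 0.9285/1.022 = 140 m.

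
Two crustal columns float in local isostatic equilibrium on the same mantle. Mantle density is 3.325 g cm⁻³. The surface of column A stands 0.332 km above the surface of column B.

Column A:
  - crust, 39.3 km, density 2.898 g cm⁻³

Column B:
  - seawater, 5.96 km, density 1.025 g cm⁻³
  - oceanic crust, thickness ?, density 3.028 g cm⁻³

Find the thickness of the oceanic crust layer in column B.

6.63 km

Take the compensation level at the base of the deeper column (depth z_c below the surface of column A) and equate Σ ρ_i t_i down to z_c; mantle fills any gap and the z_c terms cancel.
Column A: 39.3×2.898 + (z_c − 39.3)×3.325
Column B: 0.332×0 + 5.96×1.025 + x×3.028 + (z_c − 0.332 − 5.96 − x)×3.325
The z_c×3.325 term appears on both sides and cancels. Collect the known terms of each column as K = Σ(ρt)_known − 3.325 × (depth of known layers): K_A = 113.8914 − 3.325×39.3 = −16.7811; K_B = 6.109 − 3.325×(0.332 + 5.96) = −14.8119.
Balance: K_A = K_B − x×(3.325 − 3.028), so x = (K_B − K_A)/(3.325 − 3.028) = 1.9692/0.297 = 6.63 km.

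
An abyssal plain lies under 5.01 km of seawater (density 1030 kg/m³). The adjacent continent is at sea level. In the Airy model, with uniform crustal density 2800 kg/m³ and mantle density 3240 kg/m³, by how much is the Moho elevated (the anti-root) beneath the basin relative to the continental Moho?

In Airy isostatic equilibrium: replacing crust with seawater at the top is compensated by replacing crust with mantle at the base: d (ρ_c − ρ_w) = a (ρ_m − ρ_c).
a = d (ρ_c − ρ_w)/(ρ_m − ρ_c) = 5.01 km × 1770/440 = 20.2 km.

20.2 km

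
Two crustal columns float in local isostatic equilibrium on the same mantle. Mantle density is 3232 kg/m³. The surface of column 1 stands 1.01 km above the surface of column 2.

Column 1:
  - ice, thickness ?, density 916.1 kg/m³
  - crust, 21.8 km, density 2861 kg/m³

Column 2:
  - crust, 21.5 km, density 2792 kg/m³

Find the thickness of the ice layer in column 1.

2 km

Take the compensation level at the base of the deeper column (depth z_c below the surface of column 1) and equate Σ ρ_i t_i down to z_c; mantle fills any gap and the z_c terms cancel.
Column 1: x×916.1 + 21.8×2861 + (z_c − 21.8 − x)×3232
Column 2: 1.01×0 + 21.5×2792 + (z_c − 1.01 − 21.5)×3232
The z_c×3232 term appears on both sides and cancels. Collect the known terms of each column as K = Σ(ρt)_known − 3232 × (depth of known layers): K_1 = 62369.8 − 3232×21.8 = −8087.8; K_2 = 60028 − 3232×(1.01 + 21.5) = −12724.32.
Balance: K_1 − x×(3232 − 916.1) = K_2, so x = (K_1 − K_2)/(3232 − 916.1) = 4636.52/2315.9 = 2 km.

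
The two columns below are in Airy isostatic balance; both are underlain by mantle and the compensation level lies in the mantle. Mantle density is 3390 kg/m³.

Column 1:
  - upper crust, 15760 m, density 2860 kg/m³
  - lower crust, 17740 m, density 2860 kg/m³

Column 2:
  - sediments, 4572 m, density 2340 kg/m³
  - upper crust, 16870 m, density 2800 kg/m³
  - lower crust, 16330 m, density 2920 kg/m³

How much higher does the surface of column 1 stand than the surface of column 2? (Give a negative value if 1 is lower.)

For any compensation level in the mantle, the mantle terms cancel and isostasy reduces to e = (Σt_1 − Σt_2) − (Σ(ρt)_1 − Σ(ρt)_2) / ρ_m.
Σt_1 = 33500 m; Σt_2 = 37772 m; Σ(ρt)_1 = 95810000; Σ(ρt)_2 = 105618080 (in m·kg/m³).
e = (33500 − 37772) − (95810000 − 105618080) / 3390 = −1380 m.

−1380 m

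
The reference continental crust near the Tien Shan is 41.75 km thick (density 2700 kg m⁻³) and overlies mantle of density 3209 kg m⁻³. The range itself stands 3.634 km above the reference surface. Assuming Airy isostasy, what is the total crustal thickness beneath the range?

64.7 km

Root depth r = h ρ_c / (ρ_m − ρ_c) = 3.634 km × 2700 / 509 = 19.28 km.
Total thickness = T + h + r = 41.75 km + 3.634 km + 19.28 km = 64.7 km.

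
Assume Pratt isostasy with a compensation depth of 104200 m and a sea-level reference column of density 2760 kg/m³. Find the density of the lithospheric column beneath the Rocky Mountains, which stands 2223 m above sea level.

2700 kg/m³

Pratt balance: ρ_ref D = ρ (D + h).
ρ = ρ_ref D/(D + h) = 2760 × 104200 m/(104200 m + 2223 m) = 2700 kg/m³.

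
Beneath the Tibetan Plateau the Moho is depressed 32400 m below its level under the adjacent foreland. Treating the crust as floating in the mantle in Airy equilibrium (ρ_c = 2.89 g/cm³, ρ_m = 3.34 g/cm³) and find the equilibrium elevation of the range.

5040 m

Equating mass per unit area of the two columns: ρ_c h = (ρ_m − ρ_c) r.
h = r (ρ_m − ρ_c) / ρ_c = 32400 m × (3.34 − 2.89) / 2.89 = 5040 m.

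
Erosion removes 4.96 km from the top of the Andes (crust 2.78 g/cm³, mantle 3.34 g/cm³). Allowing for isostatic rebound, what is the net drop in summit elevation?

Rebound u = e ρ_c/ρ_m = 4.96 km × 2.78/3.34 = 4.128 km.
Net surface drop = e − u = 4.96 km − 4.128 km = e (ρ_m − ρ_c)/ρ_m = 0.832 km.

0.832 km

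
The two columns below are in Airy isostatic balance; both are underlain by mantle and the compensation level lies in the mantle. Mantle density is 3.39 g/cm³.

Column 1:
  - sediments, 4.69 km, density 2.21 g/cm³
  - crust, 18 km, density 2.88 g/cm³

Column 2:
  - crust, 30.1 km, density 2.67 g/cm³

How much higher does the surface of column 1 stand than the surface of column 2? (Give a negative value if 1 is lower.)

For any compensation level in the mantle, the mantle terms cancel and isostasy reduces to e = (Σt_1 − Σt_2) − (Σ(ρt)_1 − Σ(ρt)_2) / ρ_m.
Σt_1 = 22.69 km; Σt_2 = 30.1 km; Σ(ρt)_1 = 62.2049; Σ(ρt)_2 = 80.367 (in km·g/cm³).
e = (22.69 − 30.1) − (62.2049 − 80.367) / 3.39 = −2.05 km.

−2.05 km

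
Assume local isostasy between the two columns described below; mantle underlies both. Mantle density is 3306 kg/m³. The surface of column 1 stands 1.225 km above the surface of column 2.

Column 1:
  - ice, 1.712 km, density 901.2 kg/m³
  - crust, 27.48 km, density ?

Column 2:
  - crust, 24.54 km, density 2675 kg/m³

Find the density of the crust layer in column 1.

2740 kg/m³

Take the compensation level at the base of the deeper column (depth z_c below the surface of column 1) and equate Σ ρ_i t_i down to z_c; mantle fills any gap and the z_c terms cancel.
Column 1: 1.712×901.2 + 27.48×ρ + (z_c − 29.192)×3306
Column 2: 1.225×0 + 24.54×2675 + (z_c − 1.225 − 24.54)×3306
The z_c×3306 term appears on both sides and cancels. Collect the known terms of each column as K = Σ(ρt)_known − 3306 × (depth of known layers): K_1 = 1542.8544 − 3306×29.192 = −94965.8976; K_2 = 65644.5 − 3306×(1.225 + 24.54) = −19534.59.
Balance: K_1 + 27.48×ρ = K_2, so ρ = (K_2 − K_1)/27.48 = 75431.3/27.48 = 2740 kg/m³.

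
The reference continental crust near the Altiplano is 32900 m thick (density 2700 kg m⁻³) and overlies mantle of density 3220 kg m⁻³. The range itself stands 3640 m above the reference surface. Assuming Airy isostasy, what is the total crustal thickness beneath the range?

55400 m

Root depth r = h ρ_c / (ρ_m − ρ_c) = 3640 m × 2700 / 520 = 18900 m.
Total thickness = T + h + r = 32900 m + 3640 m + 18900 m = 55400 m.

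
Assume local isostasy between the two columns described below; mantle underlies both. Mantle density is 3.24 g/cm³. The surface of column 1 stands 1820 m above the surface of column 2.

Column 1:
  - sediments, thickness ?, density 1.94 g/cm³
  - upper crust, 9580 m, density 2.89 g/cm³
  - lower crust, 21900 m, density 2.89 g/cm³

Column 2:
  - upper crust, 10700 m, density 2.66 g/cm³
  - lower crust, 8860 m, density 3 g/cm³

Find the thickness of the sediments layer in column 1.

2470 m

Take the compensation level at the base of the deeper column (depth z_c below the surface of column 1) and equate Σ ρ_i t_i down to z_c; mantle fills any gap and the z_c terms cancel.
Column 1: x×1.94 + 9580×2.89 + 21900×2.89 + (z_c − 31480 − x)×3.24
Column 2: 1820×0 + 10700×2.66 + 8860×3 + (z_c − 1820 − 19560)×3.24
The z_c×3.24 term appears on both sides and cancels. Collect the known terms of each column as K = Σ(ρt)_known − 3.24 × (depth of known layers): K_1 = 90977.2 − 3.24×31480 = −11018; K_2 = 55042 − 3.24×(1820 + 19560) = −14229.2.
Balance: K_1 − x×(3.24 − 1.94) = K_2, so x = (K_1 − K_2)/(3.24 − 1.94) = 3211.2/1.3 = 2470 m.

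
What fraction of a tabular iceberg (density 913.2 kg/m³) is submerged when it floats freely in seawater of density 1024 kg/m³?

Submerged fraction = ρ_obj/ρ_fluid = 913.2/1024 = 89.2%.

89.2%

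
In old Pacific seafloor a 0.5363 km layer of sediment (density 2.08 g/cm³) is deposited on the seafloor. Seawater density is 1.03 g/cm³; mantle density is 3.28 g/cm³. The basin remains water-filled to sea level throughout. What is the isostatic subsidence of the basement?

Submarine loading: the sediment displaces seawater, and the subsidence is in turn flooded, so s (ρ_m − ρ_w) = t (ρ_sed − ρ_w).
s = 0.5363 km × (2.08 − 1.03) / (3.28 − 1.03) = 0.25 km.

0.25 km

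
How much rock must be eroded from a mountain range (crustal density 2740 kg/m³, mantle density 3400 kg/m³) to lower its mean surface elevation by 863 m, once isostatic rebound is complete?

4450 m

Net drop Δ = e − u = e − e ρ_c/ρ_m = e (ρ_m − ρ_c)/ρ_m.
e = Δ ρ_m/(ρ_m − ρ_c) = 863 m × 3400/660 = 4450 m.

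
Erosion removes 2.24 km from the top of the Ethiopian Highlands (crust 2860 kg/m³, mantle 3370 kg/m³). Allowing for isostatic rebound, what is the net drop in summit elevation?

0.339 km

Rebound u = e ρ_c/ρ_m = 2.24 km × 2860/3370 = 1.901 km.
Net surface drop = e − u = 2.24 km − 1.901 km = e (ρ_m − ρ_c)/ρ_m = 0.339 km.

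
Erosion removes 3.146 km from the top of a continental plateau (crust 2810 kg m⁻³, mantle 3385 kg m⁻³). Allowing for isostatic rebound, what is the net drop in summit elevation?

0.534 km

Rebound u = e ρ_c/ρ_m = 3.146 km × 2810/3385 = 2.612 km.
Net surface drop = e − u = 3.146 km − 2.612 km = e (ρ_m − ρ_c)/ρ_m = 0.534 km.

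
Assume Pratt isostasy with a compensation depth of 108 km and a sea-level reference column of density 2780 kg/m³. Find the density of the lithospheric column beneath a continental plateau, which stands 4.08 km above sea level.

Pratt balance: ρ_ref D = ρ (D + h).
ρ = ρ_ref D/(D + h) = 2780 × 108 km/(108 km + 4.08 km) = 2680 kg/m³.

2680 kg/m³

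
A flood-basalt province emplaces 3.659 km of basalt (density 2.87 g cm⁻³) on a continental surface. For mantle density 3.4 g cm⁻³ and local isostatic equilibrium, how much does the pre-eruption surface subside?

3.09 km

Subaerial loading: s = t ρ_load / ρ_m.
s = 3.659 km × 2.87/3.4 = 3.09 km.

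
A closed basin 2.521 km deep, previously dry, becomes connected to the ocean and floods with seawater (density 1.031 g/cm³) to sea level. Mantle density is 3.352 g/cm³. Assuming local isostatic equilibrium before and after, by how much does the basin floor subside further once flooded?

1.12 km

After flooding the water column is d + s deep. Its weight must equal the weight of mantle displaced by the extra subsidence s: (d + s) ρ_w = s ρ_m.
s = d ρ_w / (ρ_m − ρ_w) = 2.521 km × 1.031/(3.352 − 1.031) = 1.12 km.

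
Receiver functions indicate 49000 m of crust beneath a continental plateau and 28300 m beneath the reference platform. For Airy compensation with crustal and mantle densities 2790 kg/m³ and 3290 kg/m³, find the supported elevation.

3150 m

Excess crust Δ = 49000 m − 28300 m = 20700 m, split between elevation h and root r with h + r = Δ.
Airy balance ρ_c h = (ρ_m − ρ_c) r gives r = h ρ_c/(ρ_m − ρ_c), so h (1 + ρ_c/(ρ_m − ρ_c)) = Δ, i.e. h = Δ (ρ_m − ρ_c)/ρ_m.
h = 20700 m × 500/3290 = 3150 m.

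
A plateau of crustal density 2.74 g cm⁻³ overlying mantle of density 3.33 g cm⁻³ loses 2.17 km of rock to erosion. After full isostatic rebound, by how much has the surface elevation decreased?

Rebound u = e ρ_c/ρ_m = 2.17 km × 2.74/3.33 = 1.786 km.
Net surface drop = e − u = 2.17 km − 1.786 km = e (ρ_m − ρ_c)/ρ_m = 0.384 km.

0.384 km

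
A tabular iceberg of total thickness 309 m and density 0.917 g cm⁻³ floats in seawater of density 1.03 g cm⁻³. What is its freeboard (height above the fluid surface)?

33.9 m

Floating equilibrium: submerged depth d = t ρ_obj/ρ_fluid = 309 m × 0.917/1.03 = 275.1 m.
Freeboard = t − d = 309 m − 275.1 m = 33.9 m.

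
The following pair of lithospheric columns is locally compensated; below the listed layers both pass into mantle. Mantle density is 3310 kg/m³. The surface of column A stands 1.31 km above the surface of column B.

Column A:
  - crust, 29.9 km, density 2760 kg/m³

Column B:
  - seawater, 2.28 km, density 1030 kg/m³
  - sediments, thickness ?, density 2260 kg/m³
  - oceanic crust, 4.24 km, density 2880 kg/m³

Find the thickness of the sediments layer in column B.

4.85 km

Take the compensation level at the base of the deeper column (depth z_c below the surface of column A) and equate Σ ρ_i t_i down to z_c; mantle fills any gap and the z_c terms cancel.
Column A: 29.9×2760 + (z_c − 29.9)×3310
Column B: 1.31×0 + 2.28×1030 + x×2260 + 4.24×2880 + (z_c − 1.31 − 6.52 − x)×3310
The z_c×3310 term appears on both sides and cancels. Collect the known terms of each column as K = Σ(ρt)_known − 3310 × (depth of known layers): K_A = 82524 − 3310×29.9 = −16445; K_B = 14559.6 − 3310×(1.31 + 6.52) = −11357.7.
Balance: K_A = K_B − x×(3310 − 2260), so x = (K_B − K_A)/(3310 − 2260) = 5087.3/1050 = 4.85 km.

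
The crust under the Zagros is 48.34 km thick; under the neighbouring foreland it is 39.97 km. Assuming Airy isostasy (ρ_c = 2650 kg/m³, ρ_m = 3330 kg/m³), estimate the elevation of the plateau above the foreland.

1.71 km

Excess crust Δ = 48.34 km − 39.97 km = 8.37 km, split between elevation h and root r with h + r = Δ.
Airy balance ρ_c h = (ρ_m − ρ_c) r gives r = h ρ_c/(ρ_m − ρ_c), so h (1 + ρ_c/(ρ_m − ρ_c)) = Δ, i.e. h = Δ (ρ_m − ρ_c)/ρ_m.
h = 8.37 km × 680/3330 = 1.71 km.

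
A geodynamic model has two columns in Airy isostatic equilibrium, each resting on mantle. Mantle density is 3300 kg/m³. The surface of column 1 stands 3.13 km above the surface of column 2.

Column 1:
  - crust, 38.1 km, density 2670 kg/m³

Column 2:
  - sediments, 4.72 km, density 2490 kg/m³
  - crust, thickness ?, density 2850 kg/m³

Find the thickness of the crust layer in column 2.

Take the compensation level at the base of the deeper column (depth z_c below the surface of column 1) and equate Σ ρ_i t_i down to z_c; mantle fills any gap and the z_c terms cancel.
Column 1: 38.1×2670 + (z_c − 38.1)×3300
Column 2: 3.13×0 + 4.72×2490 + x×2850 + (z_c − 3.13 − 4.72 − x)×3300
The z_c×3300 term appears on both sides and cancels. Collect the known terms of each column as K = Σ(ρt)_known − 3300 × (depth of known layers): K_1 = 101727 − 3300×38.1 = −24003; K_2 = 11752.8 − 3300×(3.13 + 4.72) = −14152.2.
Balance: K_1 = K_2 − x×(3300 − 2850), so x = (K_2 − K_1)/(3300 − 2850) = 9850.8/450 = 21.9 km.

21.9 km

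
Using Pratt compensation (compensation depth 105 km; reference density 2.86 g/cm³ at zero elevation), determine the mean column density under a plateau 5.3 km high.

2.72 g/cm³

Pratt balance: ρ_ref D = ρ (D + h).
ρ = ρ_ref D/(D + h) = 2.86 × 105 km/(105 km + 5.3 km) = 2.72 g/cm³.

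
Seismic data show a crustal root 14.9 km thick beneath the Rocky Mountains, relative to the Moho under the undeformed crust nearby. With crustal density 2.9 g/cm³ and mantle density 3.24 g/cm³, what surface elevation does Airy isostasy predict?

1.75 km

Balancing pressure at the compensation depth: ρ_c h = (ρ_m − ρ_c) r.
h = r (ρ_m − ρ_c) / ρ_c = 14.9 km × (3.24 − 2.9) / 2.9 = 1.75 km.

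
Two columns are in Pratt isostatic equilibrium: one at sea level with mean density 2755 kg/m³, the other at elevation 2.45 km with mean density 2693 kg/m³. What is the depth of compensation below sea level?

ρ_ref D = ρ (D + h) → D (ρ_ref − ρ) = ρ h.
D = ρ h/(ρ_ref − ρ) = 2693 × 2.45 km/(2755 − 2693) = 106 km.

106 km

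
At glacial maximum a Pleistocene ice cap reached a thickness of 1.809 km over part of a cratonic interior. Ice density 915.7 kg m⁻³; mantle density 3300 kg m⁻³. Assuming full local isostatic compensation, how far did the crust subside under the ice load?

For local isostatic compensation: the ice load ρ_ice t is balanced by mantle displaced below, ρ_m s.
s = t ρ_ice / ρ_m = 1.809 km × 915.7/3300 = 0.502 km.

0.502 km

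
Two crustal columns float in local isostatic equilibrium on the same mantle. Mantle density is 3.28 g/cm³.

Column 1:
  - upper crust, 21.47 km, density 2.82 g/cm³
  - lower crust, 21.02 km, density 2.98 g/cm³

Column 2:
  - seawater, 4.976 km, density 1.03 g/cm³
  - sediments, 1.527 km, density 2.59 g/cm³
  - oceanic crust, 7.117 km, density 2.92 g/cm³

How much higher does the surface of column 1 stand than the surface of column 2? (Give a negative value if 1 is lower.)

For any compensation level in the mantle, the mantle terms cancel and isostasy reduces to e = (Σt_1 − Σt_2) − (Σ(ρt)_1 − Σ(ρt)_2) / ρ_m.
Σt_1 = 42.49 km; Σt_2 = 13.62 km; Σ(ρt)_1 = 123.185; Σ(ρt)_2 = 29.86185 (in km·g/cm³).
e = (42.49 − 13.62) − (123.185 − 29.86185) / 3.28 = 0.418 km.

0.418 km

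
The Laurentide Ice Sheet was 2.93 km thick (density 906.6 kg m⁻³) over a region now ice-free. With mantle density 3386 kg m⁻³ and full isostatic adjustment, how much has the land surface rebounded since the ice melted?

Removing the load lets mantle flow back in; uplift u satisfies ρ_ice t = ρ_m u.
u = t ρ_ice/ρ_m = 2.93 km × 906.6/3386 = 0.785 km.

0.785 km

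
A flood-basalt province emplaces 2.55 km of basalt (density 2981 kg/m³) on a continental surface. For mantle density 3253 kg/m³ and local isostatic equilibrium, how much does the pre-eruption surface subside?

2.34 km

Subaerial loading: s = t ρ_load / ρ_m.
s = 2.55 km × 2981/3253 = 2.34 km.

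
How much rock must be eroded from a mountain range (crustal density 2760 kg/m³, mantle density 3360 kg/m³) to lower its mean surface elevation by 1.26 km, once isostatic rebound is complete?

7.06 km

Net drop Δ = e − u = e − e ρ_c/ρ_m = e (ρ_m − ρ_c)/ρ_m.
e = Δ ρ_m/(ρ_m − ρ_c) = 1.26 km × 3360/600 = 7.06 km.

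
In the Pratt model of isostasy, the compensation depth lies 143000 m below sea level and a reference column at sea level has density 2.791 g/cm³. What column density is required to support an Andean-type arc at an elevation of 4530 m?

Pratt balance: ρ_ref D = ρ (D + h).
ρ = ρ_ref D/(D + h) = 2.791 × 143000 m/(143000 m + 4530 m) = 2.71 g/cm³.

2.71 g/cm³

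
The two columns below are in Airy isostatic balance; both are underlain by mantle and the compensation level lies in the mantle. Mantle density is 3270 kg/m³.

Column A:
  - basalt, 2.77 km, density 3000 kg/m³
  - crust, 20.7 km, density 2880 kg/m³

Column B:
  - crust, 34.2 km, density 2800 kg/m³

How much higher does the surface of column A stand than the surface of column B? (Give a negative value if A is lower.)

−2.22 km

For any compensation level in the mantle, the mantle terms cancel and isostasy reduces to e = (Σt_A − Σt_B) − (Σ(ρt)_A − Σ(ρt)_B) / ρ_m.
Σt_A = 23.47 km; Σt_B = 34.2 km; Σ(ρt)_A = 67926; Σ(ρt)_B = 95760 (in km·kg/m³).
e = (23.47 − 34.2) − (67926 − 95760) / 3270 = −2.22 km.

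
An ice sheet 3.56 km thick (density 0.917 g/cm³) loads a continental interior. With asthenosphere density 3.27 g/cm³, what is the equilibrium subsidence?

For local isostatic compensation: the ice load ρ_ice t is balanced by mantle displaced below, ρ_m s.
s = t ρ_ice / ρ_m = 3.56 km × 0.917/3.27 = 0.998 km.

0.998 km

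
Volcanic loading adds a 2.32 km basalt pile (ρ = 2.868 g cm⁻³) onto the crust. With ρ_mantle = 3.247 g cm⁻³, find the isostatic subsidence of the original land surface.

Subaerial loading: s = t ρ_load / ρ_m.
s = 2.32 km × 2.868/3.247 = 2.05 km.

2.05 km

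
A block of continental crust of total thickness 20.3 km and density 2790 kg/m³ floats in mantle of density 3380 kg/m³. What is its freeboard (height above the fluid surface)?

3.54 km

Floating equilibrium: submerged depth d = t ρ_obj/ρ_fluid = 20.3 km × 2790/3380 = 16.76 km.
Freeboard = t − d = 20.3 km − 16.76 km = 3.54 km.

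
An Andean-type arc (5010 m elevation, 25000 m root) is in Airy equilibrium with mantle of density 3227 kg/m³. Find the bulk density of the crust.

2690 kg/m³

ρ_c h = (ρ_m − ρ_c) r → ρ_c (h + r) = ρ_m r → ρ_c = ρ_m r / (h + r).
ρ_c = 3227 × 25000 m / (5010 m + 25000 m) = 2690 kg/m³.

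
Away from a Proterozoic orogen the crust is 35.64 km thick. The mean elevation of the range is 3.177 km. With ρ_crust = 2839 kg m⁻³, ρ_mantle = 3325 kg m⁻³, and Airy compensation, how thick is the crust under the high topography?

Root depth r = h ρ_c / (ρ_m − ρ_c) = 3.177 km × 2839 / 486 = 18.56 km.
Total thickness = T + h + r = 35.64 km + 3.177 km + 18.56 km = 57.4 km.

57.4 km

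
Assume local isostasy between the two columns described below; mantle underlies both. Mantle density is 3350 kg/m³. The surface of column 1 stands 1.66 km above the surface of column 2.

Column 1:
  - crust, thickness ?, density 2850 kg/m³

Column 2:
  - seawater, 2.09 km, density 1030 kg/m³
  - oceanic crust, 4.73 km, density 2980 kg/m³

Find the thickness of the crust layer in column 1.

24.3 km

Take the compensation level at the base of the deeper column (depth z_c below the surface of column 1) and equate Σ ρ_i t_i down to z_c; mantle fills any gap and the z_c terms cancel.
Column 1: x×2850 + (z_c − 0 − x)×3350
Column 2: 1.66×0 + 2.09×1030 + 4.73×2980 + (z_c − 1.66 − 6.82)×3350
The z_c×3350 term appears on both sides and cancels. Collect the known terms of each column as K = Σ(ρt)_known − 3350 × (depth of known layers): K_1 = 0 − 3350×0 = 0; K_2 = 16248.1 − 3350×(1.66 + 6.82) = −12159.9.
Balance: K_1 − x×(3350 − 2850) = K_2, so x = (K_1 − K_2)/(3350 − 2850) = 12159.9/500 = 24.3 km.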